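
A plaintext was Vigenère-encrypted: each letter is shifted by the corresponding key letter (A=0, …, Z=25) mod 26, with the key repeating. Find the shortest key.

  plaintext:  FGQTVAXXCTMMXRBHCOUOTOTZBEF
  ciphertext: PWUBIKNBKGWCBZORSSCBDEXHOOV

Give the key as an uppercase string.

  i= 0: P-F = 10 → K
  i= 1: W-G = 16 → Q
  i= 2: U-Q =  4 → E
  i= 3: B-T =  8 → I
  i= 4: I-V = 13 → N
  i= 5: K-A = 10 → K
  i= 6: N-X = 16 → Q
  i= 7: B-X =  4 → E
  i= 8: K-C =  8 → I
  i= 9: G-T = 13 → N
  i=10: W-M = 10 → K
  i=11: C-M = 16 → Q
  i=12: B-X =  4 → E
  i=13: Z-R =  8 → I
  i=14: O-B = 13 → N
  i=15: R-H = 10 → K
  i=16: S-C = 16 → Q
  i=17: S-O =  4 → E
  i=18: C-U =  8 → I
  i=19: B-O = 13 → N
  i=20: D-T = 10 → K
  i=21: E-O = 16 → Q
  i=22: X-T =  4 → E
  i=23: H-Z =  8 → I
  i=24: O-B = 13 → N
  i=25: O-E = 10 → K
  i=26: V-F = 16 → Q
  shifts repeat with period 5: KQEIN

KQEIN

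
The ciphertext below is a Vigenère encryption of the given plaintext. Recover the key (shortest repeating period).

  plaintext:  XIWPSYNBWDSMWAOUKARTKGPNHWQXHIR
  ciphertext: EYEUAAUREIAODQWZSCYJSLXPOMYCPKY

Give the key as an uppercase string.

HQIFIC

  i= 0: E-X =  7 → H
  i= 1: Y-I = 16 → Q
  i= 2: E-W =  8 → I
  i= 3: U-P =  5 → F
  i= 4: A-S =  8 → I
  i= 5: A-Y =  2 → C
  i= 6: U-N =  7 → H
  i= 7: R-B = 16 → Q
  i= 8: E-W =  8 → I
  i= 9: I-D =  5 → F
  i=10: A-S =  8 → I
  i=11: O-M =  2 → C
  i=12: D-W =  7 → H
  i=13: Q-A = 16 → Q
  i=14: W-O =  8 → I
  i=15: Z-U =  5 → F
  i=16: S-K =  8 → I
  i=17: C-A =  2 → C
  i=18: Y-R =  7 → H
  i=19: J-T = 16 → Q
  i=20: S-K =  8 → I
  i=21: L-G =  5 → F
  i=22: X-P =  8 → I
  i=23: P-N =  2 → C
  i=24: O-H =  7 → H
  i=25: M-W = 16 → Q
  i=26: Y-Q =  8 → I
  i=27: C-X =  5 → F
  i=28: P-H =  8 → I
  i=29: K-I =  2 → C
  i=30: Y-R =  7 → H
  shifts repeat with period 6: HQIFIC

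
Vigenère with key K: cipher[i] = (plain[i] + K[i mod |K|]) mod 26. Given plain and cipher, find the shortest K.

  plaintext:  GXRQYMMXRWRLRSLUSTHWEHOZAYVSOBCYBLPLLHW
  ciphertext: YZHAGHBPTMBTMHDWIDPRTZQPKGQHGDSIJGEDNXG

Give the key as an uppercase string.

SCQKIVP

  i= 0: Y-G = 18 → S
  i= 1: Z-X =  2 → C
  i= 2: H-R = 16 → Q
  i= 3: A-Q = 10 → K
  i= 4: G-Y =  8 → I
  i= 5: H-M = 21 → V
  i= 6: B-M = 15 → P
  i= 7: P-X = 18 → S
  i= 8: T-R =  2 → C
  i= 9: M-W = 16 → Q
  i=10: B-R = 10 → K
  i=11: T-L =  8 → I
  i=12: M-R = 21 → V
  i=13: H-S = 15 → P
  i=14: D-L = 18 → S
  i=15: W-U =  2 → C
  i=16: I-S = 16 → Q
  i=17: D-T = 10 → K
  i=18: P-H =  8 → I
  i=19: R-W = 21 → V
  i=20: T-E = 15 → P
  i=21: Z-H = 18 → S
  i=22: Q-O =  2 → C
  i=23: P-Z = 16 → Q
  i=24: K-A = 10 → K
  i=25: G-Y =  8 → I
  i=26: Q-V = 21 → V
  i=27: H-S = 15 → P
  i=28: G-O = 18 → S
  i=29: D-B =  2 → C
  i=30: S-C = 16 → Q
  i=31: I-Y = 10 → K
  i=32: J-B =  8 → I
  i=33: G-L = 21 → V
  i=34: E-P = 15 → P
  i=35: D-L = 18 → S
  i=36: N-L =  2 → C
  i=37: X-H = 16 → Q
  i=38: G-W = 10 → K
  shifts repeat with period 7: SCQKIVP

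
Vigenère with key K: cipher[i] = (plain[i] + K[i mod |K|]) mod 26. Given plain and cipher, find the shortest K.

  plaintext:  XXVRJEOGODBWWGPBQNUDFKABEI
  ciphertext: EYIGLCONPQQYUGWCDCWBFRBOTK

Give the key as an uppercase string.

HBNPCYA

  i= 0: E-X =  7 → H
  i= 1: Y-X =  1 → B
  i= 2: I-V = 13 → N
  i= 3: G-R = 15 → P
  i= 4: L-J =  2 → C
  i= 5: C-E = 24 → Y
  i= 6: O-O =  0 → A
  i= 7: N-G =  7 → H
  i= 8: P-O =  1 → B
  i= 9: Q-D = 13 → N
  i=10: Q-B = 15 → P
  i=11: Y-W =  2 → C
  i=12: U-W = 24 → Y
  i=13: G-G =  0 → A
  i=14: W-P =  7 → H
  i=15: C-B =  1 → B
  i=16: D-Q = 13 → N
  i=17: C-N = 15 → P
  i=18: W-U =  2 → C
  i=19: B-D = 24 → Y
  i=20: F-F =  0 → A
  i=21: R-K =  7 → H
  i=22: B-A =  1 → B
  i=23: O-B = 13 → N
  i=24: T-E = 15 → P
  i=25: K-I =  2 → C
  shifts repeat with period 7: HBNPCYA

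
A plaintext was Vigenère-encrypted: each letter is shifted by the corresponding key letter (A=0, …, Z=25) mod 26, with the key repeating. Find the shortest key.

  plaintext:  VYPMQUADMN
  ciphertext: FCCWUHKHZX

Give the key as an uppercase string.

KEN

  i= 0: F-V = 10 → K
  i= 1: C-Y =  4 → E
  i= 2: C-P = 13 → N
  i= 3: W-M = 10 → K
  i= 4: U-Q =  4 → E
  i= 5: H-U = 13 → N
  i= 6: K-A = 10 → K
  i= 7: H-D =  4 → E
  i= 8: Z-M = 13 → N
  i= 9: X-N = 10 → K
  shifts repeat with period 3: KEN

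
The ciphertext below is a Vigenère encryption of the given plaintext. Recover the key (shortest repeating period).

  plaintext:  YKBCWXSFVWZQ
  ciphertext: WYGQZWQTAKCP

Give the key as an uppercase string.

  i= 0: W-Y = 24 → Y
  i= 1: Y-K = 14 → O
  i= 2: G-B =  5 → F
  i= 3: Q-C = 14 → O
  i= 4: Z-W =  3 → D
  i= 5: W-X = 25 → Z
  i= 6: Q-S = 24 → Y
  i= 7: T-F = 14 → O
  i= 8: A-V =  5 → F
  i= 9: K-W = 14 → O
  i=10: C-Z =  3 → D
  i=11: P-Q = 25 → Z
  shifts repeat with period 6: YOFODZ

YOFODZ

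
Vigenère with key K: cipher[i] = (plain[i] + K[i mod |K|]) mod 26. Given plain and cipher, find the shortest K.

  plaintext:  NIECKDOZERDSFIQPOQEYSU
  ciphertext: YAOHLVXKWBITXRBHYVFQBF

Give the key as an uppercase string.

LSKFBSJ

  i= 0: Y-N = 11 → L
  i= 1: A-I = 18 → S
  i= 2: O-E = 10 → K
  i= 3: H-C =  5 → F
  i= 4: L-K =  1 → B
  i= 5: V-D = 18 → S
  i= 6: X-O =  9 → J
  i= 7: K-Z = 11 → L
  i= 8: W-E = 18 → S
  i= 9: B-R = 10 → K
  i=10: I-D =  5 → F
  i=11: T-S =  1 → B
  i=12: X-F = 18 → S
  i=13: R-I =  9 → J
  i=14: B-Q = 11 → L
  i=15: H-P = 18 → S
  i=16: Y-O = 10 → K
  i=17: V-Q =  5 → F
  i=18: F-E =  1 → B
  i=19: Q-Y = 18 → S
  i=20: B-S =  9 → J
  i=21: F-U = 11 → L
  shifts repeat with period 7: LSKFBSJ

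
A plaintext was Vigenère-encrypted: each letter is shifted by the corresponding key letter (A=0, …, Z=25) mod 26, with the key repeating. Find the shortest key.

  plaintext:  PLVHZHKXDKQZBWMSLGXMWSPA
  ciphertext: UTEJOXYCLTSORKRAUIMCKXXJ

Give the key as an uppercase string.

  i= 0: U-P =  5 → F
  i= 1: T-L =  8 → I
  i= 2: E-V =  9 → J
  i= 3: J-H =  2 → C
  i= 4: O-Z = 15 → P
  i= 5: X-H = 16 → Q
  i= 6: Y-K = 14 → O
  i= 7: C-X =  5 → F
  i= 8: L-D =  8 → I
  i= 9: T-K =  9 → J
  i=10: S-Q =  2 → C
  i=11: O-Z = 15 → P
  i=12: R-B = 16 → Q
  i=13: K-W = 14 → O
  i=14: R-M =  5 → F
  i=15: A-S =  8 → I
  i=16: U-L =  9 → J
  i=17: I-G =  2 → C
  i=18: M-X = 15 → P
  i=19: C-M = 16 → Q
  i=20: K-W = 14 → O
  i=21: X-S =  5 → F
  i=22: X-P =  8 → I
  i=23: J-A =  9 → J
  shifts repeat with period 7: FIJCPQO

FIJCPQO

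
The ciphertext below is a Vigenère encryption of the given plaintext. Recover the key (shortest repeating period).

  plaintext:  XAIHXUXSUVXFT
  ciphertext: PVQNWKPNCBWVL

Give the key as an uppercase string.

  i= 0: P-X = 18 → S
  i= 1: V-A = 21 → V
  i= 2: Q-I =  8 → I
  i= 3: N-H =  6 → G
  i= 4: W-X = 25 → Z
  i= 5: K-U = 16 → Q
  i= 6: P-X = 18 → S
  i= 7: N-S = 21 → V
  i= 8: C-U =  8 → I
  i= 9: B-V =  6 → G
  i=10: W-X = 25 → Z
  i=11: V-F = 16 → Q
  i=12: L-T = 18 → S
  shifts repeat with period 6: SVIGZQ

SVIGZQ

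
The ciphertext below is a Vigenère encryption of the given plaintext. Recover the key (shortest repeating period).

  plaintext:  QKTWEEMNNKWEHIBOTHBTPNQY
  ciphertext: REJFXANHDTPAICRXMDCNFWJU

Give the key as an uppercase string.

BUQJTW

  i= 0: R-Q =  1 → B
  i= 1: E-K = 20 → U
  i= 2: J-T = 16 → Q
  i= 3: F-W =  9 → J
  i= 4: X-E = 19 → T
  i= 5: A-E = 22 → W
  i= 6: N-M =  1 → B
  i= 7: H-N = 20 → U
  i= 8: D-N = 16 → Q
  i= 9: T-K =  9 → J
  i=10: P-W = 19 → T
  i=11: A-E = 22 → W
  i=12: I-H =  1 → B
  i=13: C-I = 20 → U
  i=14: R-B = 16 → Q
  i=15: X-O =  9 → J
  i=16: M-T = 19 → T
  i=17: D-H = 22 → W
  i=18: C-B =  1 → B
  i=19: N-T = 20 → U
  i=20: F-P = 16 → Q
  i=21: W-N =  9 → J
  i=22: J-Q = 19 → T
  i=23: U-Y = 22 → W
  shifts repeat with period 6: BUQJTW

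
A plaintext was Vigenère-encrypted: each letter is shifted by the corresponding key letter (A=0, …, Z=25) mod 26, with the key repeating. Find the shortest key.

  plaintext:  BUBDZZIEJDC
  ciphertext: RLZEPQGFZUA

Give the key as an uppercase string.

  i= 0: R-B = 16 → Q
  i= 1: L-U = 17 → R
  i= 2: Z-B = 24 → Y
  i= 3: E-D =  1 → B
  i= 4: P-Z = 16 → Q
  i= 5: Q-Z = 17 → R
  i= 6: G-I = 24 → Y
  i= 7: F-E =  1 → B
  i= 8: Z-J = 16 → Q
  i= 9: U-D = 17 → R
  i=10: A-C = 24 → Y
  shifts repeat with period 4: QRYB

QRYB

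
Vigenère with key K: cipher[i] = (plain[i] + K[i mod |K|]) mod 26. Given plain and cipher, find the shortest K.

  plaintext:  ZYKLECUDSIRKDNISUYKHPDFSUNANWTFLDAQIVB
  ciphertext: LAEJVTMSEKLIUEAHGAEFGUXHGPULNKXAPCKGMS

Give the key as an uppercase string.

MCUYRRSP

  i= 0: L-Z = 12 → M
  i= 1: A-Y =  2 → C
  i= 2: E-K = 20 → U
  i= 3: J-L = 24 → Y
  i= 4: V-E = 17 → R
  i= 5: T-C = 17 → R
  i= 6: M-U = 18 → S
  i= 7: S-D = 15 → P
  i= 8: E-S = 12 → M
  i= 9: K-I =  2 → C
  i=10: L-R = 20 → U
  i=11: I-K = 24 → Y
  i=12: U-D = 17 → R
  i=13: E-N = 17 → R
  i=14: A-I = 18 → S
  i=15: H-S = 15 → P
  i=16: G-U = 12 → M
  i=17: A-Y =  2 → C
  i=18: E-K = 20 → U
  i=19: F-H = 24 → Y
  i=20: G-P = 17 → R
  i=21: U-D = 17 → R
  i=22: X-F = 18 → S
  i=23: H-S = 15 → P
  i=24: G-U = 12 → M
  i=25: P-N =  2 → C
  i=26: U-A = 20 → U
  i=27: L-N = 24 → Y
  i=28: N-W = 17 → R
  i=29: K-T = 17 → R
  i=30: X-F = 18 → S
  i=31: A-L = 15 → P
  i=32: P-D = 12 → M
  i=33: C-A =  2 → C
  i=34: K-Q = 20 → U
  i=35: G-I = 24 → Y
  i=36: M-V = 17 → R
  i=37: S-B = 17 → R
  shifts repeat with period 8: MCUYRRSP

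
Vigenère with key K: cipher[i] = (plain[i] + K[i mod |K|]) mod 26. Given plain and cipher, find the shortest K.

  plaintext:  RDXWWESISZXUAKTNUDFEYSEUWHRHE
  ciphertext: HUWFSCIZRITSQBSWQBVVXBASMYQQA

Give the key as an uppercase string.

  i= 0: H-R = 16 → Q
  i= 1: U-D = 17 → R
  i= 2: W-X = 25 → Z
  i= 3: F-W =  9 → J
  i= 4: S-W = 22 → W
  i= 5: C-E = 24 → Y
  i= 6: I-S = 16 → Q
  i= 7: Z-I = 17 → R
  i= 8: R-S = 25 → Z
  i= 9: I-Z =  9 → J
  i=10: T-X = 22 → W
  i=11: S-U = 24 → Y
  i=12: Q-A = 16 → Q
  i=13: B-K = 17 → R
  i=14: S-T = 25 → Z
  i=15: W-N =  9 → J
  i=16: Q-U = 22 → W
  i=17: B-D = 24 → Y
  i=18: V-F = 16 → Q
  i=19: V-E = 17 → R
  i=20: X-Y = 25 → Z
  i=21: B-S =  9 → J
  i=22: A-E = 22 → W
  i=23: S-U = 24 → Y
  i=24: M-W = 16 → Q
  i=25: Y-H = 17 → R
  i=26: Q-R = 25 → Z
  i=27: Q-H =  9 → J
  i=28: A-E = 22 → W
  shifts repeat with period 6: QRZJWY

QRZJWY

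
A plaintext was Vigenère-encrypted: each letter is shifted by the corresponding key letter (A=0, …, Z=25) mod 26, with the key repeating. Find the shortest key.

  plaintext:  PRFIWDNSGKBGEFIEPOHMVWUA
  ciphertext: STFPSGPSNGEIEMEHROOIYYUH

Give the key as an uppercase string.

DCAHW

  i= 0: S-P =  3 → D
  i= 1: T-R =  2 → C
  i= 2: F-F =  0 → A
  i= 3: P-I =  7 → H
  i= 4: S-W = 22 → W
  i= 5: G-D =  3 → D
  i= 6: P-N =  2 → C
  i= 7: S-S =  0 → A
  i= 8: N-G =  7 → H
  i= 9: G-K = 22 → W
  i=10: E-B =  3 → D
  i=11: I-G =  2 → C
  i=12: E-E =  0 → A
  i=13: M-F =  7 → H
  i=14: E-I = 22 → W
  i=15: H-E =  3 → D
  i=16: R-P =  2 → C
  i=17: O-O =  0 → A
  i=18: O-H =  7 → H
  i=19: I-M = 22 → W
  i=20: Y-V =  3 → D
  i=21: Y-W =  2 → C
  i=22: U-U =  0 → A
  i=23: H-A =  7 → H
  shifts repeat with period 5: DCAHW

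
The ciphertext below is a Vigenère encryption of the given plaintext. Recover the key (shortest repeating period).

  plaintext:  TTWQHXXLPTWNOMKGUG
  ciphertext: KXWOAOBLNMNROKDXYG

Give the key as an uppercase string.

REAYT

  i= 0: K-T = 17 → R
  i= 1: X-T =  4 → E
  i= 2: W-W =  0 → A
  i= 3: O-Q = 24 → Y
  i= 4: A-H = 19 → T
  i= 5: O-X = 17 → R
  i= 6: B-X =  4 → E
  i= 7: L-L =  0 → A
  i= 8: N-P = 24 → Y
  i= 9: M-T = 19 → T
  i=10: N-W = 17 → R
  i=11: R-N =  4 → E
  i=12: O-O =  0 → A
  i=13: K-M = 24 → Y
  i=14: D-K = 19 → T
  i=15: X-G = 17 → R
  i=16: Y-U =  4 → E
  i=17: G-G =  0 → A
  shifts repeat with period 5: REAYT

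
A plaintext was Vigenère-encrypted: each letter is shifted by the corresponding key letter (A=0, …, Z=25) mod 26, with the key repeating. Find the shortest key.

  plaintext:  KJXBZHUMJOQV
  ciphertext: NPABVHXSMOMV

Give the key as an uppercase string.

DGDAWA

  i= 0: N-K =  3 → D
  i= 1: P-J =  6 → G
  i= 2: A-X =  3 → D
  i= 3: B-B =  0 → A
  i= 4: V-Z = 22 → W
  i= 5: H-H =  0 → A
  i= 6: X-U =  3 → D
  i= 7: S-M =  6 → G
  i= 8: M-J =  3 → D
  i= 9: O-O =  0 → A
  i=10: M-Q = 22 → W
  i=11: V-V =  0 → A
  shifts repeat with period 6: DGDAWA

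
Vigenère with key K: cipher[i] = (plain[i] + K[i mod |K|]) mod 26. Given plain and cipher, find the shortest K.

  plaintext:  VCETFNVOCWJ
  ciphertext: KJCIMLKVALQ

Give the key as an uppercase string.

  i= 0: K-V = 15 → P
  i= 1: J-C =  7 → H
  i= 2: C-E = 24 → Y
  i= 3: I-T = 15 → P
  i= 4: M-F =  7 → H
  i= 5: L-N = 24 → Y
  i= 6: K-V = 15 → P
  i= 7: V-O =  7 → H
  i= 8: A-C = 24 → Y
  i= 9: L-W = 15 → P
  i=10: Q-J =  7 → H
  shifts repeat with period 3: PHY

PHY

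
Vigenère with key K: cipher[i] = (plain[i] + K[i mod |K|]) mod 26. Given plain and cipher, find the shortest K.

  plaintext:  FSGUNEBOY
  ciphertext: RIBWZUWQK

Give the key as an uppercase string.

MQVC

  i= 0: R-F = 12 → M
  i= 1: I-S = 16 → Q
  i= 2: B-G = 21 → V
  i= 3: W-U =  2 → C
  i= 4: Z-N = 12 → M
  i= 5: U-E = 16 → Q
  i= 6: W-B = 21 → V
  i= 7: Q-O =  2 → C
  i= 8: K-Y = 12 → M
  shifts repeat with period 4: MQVC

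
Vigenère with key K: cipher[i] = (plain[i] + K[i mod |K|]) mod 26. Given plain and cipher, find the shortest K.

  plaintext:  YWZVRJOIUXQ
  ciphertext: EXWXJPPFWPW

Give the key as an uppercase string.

  i= 0: E-Y =  6 → G
  i= 1: X-W =  1 → B
  i= 2: W-Z = 23 → X
  i= 3: X-V =  2 → C
  i= 4: J-R = 18 → S
  i= 5: P-J =  6 → G
  i= 6: P-O =  1 → B
  i= 7: F-I = 23 → X
  i= 8: W-U =  2 → C
  i= 9: P-X = 18 → S
  i=10: W-Q =  6 → G
  shifts repeat with period 5: GBXCS

GBXCS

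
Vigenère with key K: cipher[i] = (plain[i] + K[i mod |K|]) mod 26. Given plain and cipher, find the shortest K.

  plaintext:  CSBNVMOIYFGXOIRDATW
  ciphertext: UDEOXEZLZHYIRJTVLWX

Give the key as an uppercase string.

SLDBC

  i= 0: U-C = 18 → S
  i= 1: D-S = 11 → L
  i= 2: E-B =  3 → D
  i= 3: O-N =  1 → B
  i= 4: X-V =  2 → C
  i= 5: E-M = 18 → S
  i= 6: Z-O = 11 → L
  i= 7: L-I =  3 → D
  i= 8: Z-Y =  1 → B
  i= 9: H-F =  2 → C
  i=10: Y-G = 18 → S
  i=11: I-X = 11 → L
  i=12: R-O =  3 → D
  i=13: J-I =  1 → B
  i=14: T-R =  2 → C
  i=15: V-D = 18 → S
  i=16: L-A = 11 → L
  i=17: W-T =  3 → D
  i=18: X-W =  1 → B
  shifts repeat with period 5: SLDBC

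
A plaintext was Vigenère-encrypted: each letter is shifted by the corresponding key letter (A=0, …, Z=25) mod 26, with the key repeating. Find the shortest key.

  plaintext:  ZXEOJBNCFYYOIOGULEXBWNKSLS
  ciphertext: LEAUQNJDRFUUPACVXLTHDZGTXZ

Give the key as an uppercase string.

MHWGHMWB

  i= 0: L-Z = 12 → M
  i= 1: E-X =  7 → H
  i= 2: A-E = 22 → W
  i= 3: U-O =  6 → G
  i= 4: Q-J =  7 → H
  i= 5: N-B = 12 → M
  i= 6: J-N = 22 → W
  i= 7: D-C =  1 → B
  i= 8: R-F = 12 → M
  i= 9: F-Y =  7 → H
  i=10: U-Y = 22 → W
  i=11: U-O =  6 → G
  i=12: P-I =  7 → H
  i=13: A-O = 12 → M
  i=14: C-G = 22 → W
  i=15: V-U =  1 → B
  i=16: X-L = 12 → M
  i=17: L-E =  7 → H
  i=18: T-X = 22 → W
  i=19: H-B =  6 → G
  i=20: D-W =  7 → H
  i=21: Z-N = 12 → M
  i=22: G-K = 22 → W
  i=23: T-S =  1 → B
  i=24: X-L = 12 → M
  i=25: Z-S =  7 → H
  shifts repeat with period 8: MHWGHMWB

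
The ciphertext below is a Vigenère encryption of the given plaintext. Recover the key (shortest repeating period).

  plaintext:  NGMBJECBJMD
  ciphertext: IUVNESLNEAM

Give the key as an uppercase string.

VOJM

  i= 0: I-N = 21 → V
  i= 1: U-G = 14 → O
  i= 2: V-M =  9 → J
  i= 3: N-B = 12 → M
  i= 4: E-J = 21 → V
  i= 5: S-E = 14 → O
  i= 6: L-C =  9 → J
  i= 7: N-B = 12 → M
  i= 8: E-J = 21 → V
  i= 9: A-M = 14 → O
  i=10: M-D =  9 → J
  shifts repeat with period 4: VOJM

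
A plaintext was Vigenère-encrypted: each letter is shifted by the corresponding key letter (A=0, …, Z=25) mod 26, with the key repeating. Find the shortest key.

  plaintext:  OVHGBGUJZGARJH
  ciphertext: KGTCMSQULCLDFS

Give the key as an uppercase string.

  i= 0: K-O = 22 → W
  i= 1: G-V = 11 → L
  i= 2: T-H = 12 → M
  i= 3: C-G = 22 → W
  i= 4: M-B = 11 → L
  i= 5: S-G = 12 → M
  i= 6: Q-U = 22 → W
  i= 7: U-J = 11 → L
  i= 8: L-Z = 12 → M
  i= 9: C-G = 22 → W
  i=10: L-A = 11 → L
  i=11: D-R = 12 → M
  i=12: F-J = 22 → W
  i=13: S-H = 11 → L
  shifts repeat with period 3: WLM

WLM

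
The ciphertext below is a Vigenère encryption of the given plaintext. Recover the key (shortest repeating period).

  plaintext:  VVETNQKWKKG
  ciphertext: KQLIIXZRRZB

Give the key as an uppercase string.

  i= 0: K-V = 15 → P
  i= 1: Q-V = 21 → V
  i= 2: L-E =  7 → H
  i= 3: I-T = 15 → P
  i= 4: I-N = 21 → V
  i= 5: X-Q =  7 → H
  i= 6: Z-K = 15 → P
  i= 7: R-W = 21 → V
  i= 8: R-K =  7 → H
  i= 9: Z-K = 15 → P
  i=10: B-G = 21 → V
  shifts repeat with period 3: PVH

PVH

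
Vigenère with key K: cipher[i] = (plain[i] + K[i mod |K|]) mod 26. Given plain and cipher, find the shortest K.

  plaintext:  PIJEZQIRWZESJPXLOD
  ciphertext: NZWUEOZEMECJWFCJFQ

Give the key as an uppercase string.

YRNQF

  i= 0: N-P = 24 → Y
  i= 1: Z-I = 17 → R
  i= 2: W-J = 13 → N
  i= 3: U-E = 16 → Q
  i= 4: E-Z =  5 → F
  i= 5: O-Q = 24 → Y
  i= 6: Z-I = 17 → R
  i= 7: E-R = 13 → N
  i= 8: M-W = 16 → Q
  i= 9: E-Z =  5 → F
  i=10: C-E = 24 → Y
  i=11: J-S = 17 → R
  i=12: W-J = 13 → N
  i=13: F-P = 16 → Q
  i=14: C-X =  5 → F
  i=15: J-L = 24 → Y
  i=16: F-O = 17 → R
  i=17: Q-D = 13 → N
  shifts repeat with period 5: YRNQF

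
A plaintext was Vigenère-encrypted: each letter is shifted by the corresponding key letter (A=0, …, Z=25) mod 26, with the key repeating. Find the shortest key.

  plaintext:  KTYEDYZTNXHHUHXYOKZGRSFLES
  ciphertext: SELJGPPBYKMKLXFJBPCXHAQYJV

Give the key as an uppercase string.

  i= 0: S-K =  8 → I
  i= 1: E-T = 11 → L
  i= 2: L-Y = 13 → N
  i= 3: J-E =  5 → F
  i= 4: G-D =  3 → D
  i= 5: P-Y = 17 → R
  i= 6: P-Z = 16 → Q
  i= 7: B-T =  8 → I
  i= 8: Y-N = 11 → L
  i= 9: K-X = 13 → N
  i=10: M-H =  5 → F
  i=11: K-H =  3 → D
  i=12: L-U = 17 → R
  i=13: X-H = 16 → Q
  i=14: F-X =  8 → I
  i=15: J-Y = 11 → L
  i=16: B-O = 13 → N
  i=17: P-K =  5 → F
  i=18: C-Z =  3 → D
  i=19: X-G = 17 → R
  i=20: H-R = 16 → Q
  i=21: A-S =  8 → I
  i=22: Q-F = 11 → L
  i=23: Y-L = 13 → N
  i=24: J-E =  5 → F
  i=25: V-S =  3 → D
  shifts repeat with period 7: ILNFDRQ

ILNFDRQ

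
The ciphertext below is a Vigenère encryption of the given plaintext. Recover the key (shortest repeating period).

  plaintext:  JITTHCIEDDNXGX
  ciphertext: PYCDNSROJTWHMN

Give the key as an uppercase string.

GQJK

  i= 0: P-J =  6 → G
  i= 1: Y-I = 16 → Q
  i= 2: C-T =  9 → J
  i= 3: D-T = 10 → K
  i= 4: N-H =  6 → G
  i= 5: S-C = 16 → Q
  i= 6: R-I =  9 → J
  i= 7: O-E = 10 → K
  i= 8: J-D =  6 → G
  i= 9: T-D = 16 → Q
  i=10: W-N =  9 → J
  i=11: H-X = 10 → K
  i=12: M-G =  6 → G
  i=13: N-X = 16 → Q
  shifts repeat with period 4: GQJK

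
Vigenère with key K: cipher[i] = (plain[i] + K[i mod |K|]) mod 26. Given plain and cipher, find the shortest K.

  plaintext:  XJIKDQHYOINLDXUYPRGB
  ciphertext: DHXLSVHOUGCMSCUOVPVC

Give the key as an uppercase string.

GYPBPFAQ

  i= 0: D-X =  6 → G
  i= 1: H-J = 24 → Y
  i= 2: X-I = 15 → P
  i= 3: L-K =  1 → B
  i= 4: S-D = 15 → P
  i= 5: V-Q =  5 → F
  i= 6: H-H =  0 → A
  i= 7: O-Y = 16 → Q
  i= 8: U-O =  6 → G
  i= 9: G-I = 24 → Y
  i=10: C-N = 15 → P
  i=11: M-L =  1 → B
  i=12: S-D = 15 → P
  i=13: C-X =  5 → F
  i=14: U-U =  0 → A
  i=15: O-Y = 16 → Q
  i=16: V-P =  6 → G
  i=17: P-R = 24 → Y
  i=18: V-G = 15 → P
  i=19: C-B =  1 → B
  shifts repeat with period 8: GYPBPFAQ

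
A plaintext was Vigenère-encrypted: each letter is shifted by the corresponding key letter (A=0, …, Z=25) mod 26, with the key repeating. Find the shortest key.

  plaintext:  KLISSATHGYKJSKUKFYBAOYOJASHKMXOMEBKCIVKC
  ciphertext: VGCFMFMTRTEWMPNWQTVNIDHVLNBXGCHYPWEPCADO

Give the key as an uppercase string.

  i= 0: V-K = 11 → L
  i= 1: G-L = 21 → V
  i= 2: C-I = 20 → U
  i= 3: F-S = 13 → N
  i= 4: M-S = 20 → U
  i= 5: F-A =  5 → F
  i= 6: M-T = 19 → T
  i= 7: T-H = 12 → M
  i= 8: R-G = 11 → L
  i= 9: T-Y = 21 → V
  i=10: E-K = 20 → U
  i=11: W-J = 13 → N
  i=12: M-S = 20 → U
  i=13: P-K =  5 → F
  i=14: N-U = 19 → T
  i=15: W-K = 12 → M
  i=16: Q-F = 11 → L
  i=17: T-Y = 21 → V
  i=18: V-B = 20 → U
  i=19: N-A = 13 → N
  i=20: I-O = 20 → U
  i=21: D-Y =  5 → F
  i=22: H-O = 19 → T
  i=23: V-J = 12 → M
  i=24: L-A = 11 → L
  i=25: N-S = 21 → V
  i=26: B-H = 20 → U
  i=27: X-K = 13 → N
  i=28: G-M = 20 → U
  i=29: C-X =  5 → F
  i=30: H-O = 19 → T
  i=31: Y-M = 12 → M
  i=32: P-E = 11 → L
  i=33: W-B = 21 → V
  i=34: E-K = 20 → U
  i=35: P-C = 13 → N
  i=36: C-I = 20 → U
  i=37: A-V =  5 → F
  i=38: D-K = 19 → T
  i=39: O-C = 12 → M
  shifts repeat with period 8: LVUNUFTM

LVUNUFTM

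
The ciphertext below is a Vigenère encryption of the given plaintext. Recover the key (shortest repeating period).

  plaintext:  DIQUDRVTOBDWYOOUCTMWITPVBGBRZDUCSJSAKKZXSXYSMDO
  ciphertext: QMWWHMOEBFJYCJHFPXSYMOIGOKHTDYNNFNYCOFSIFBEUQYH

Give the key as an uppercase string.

  i= 0: Q-D = 13 → N
  i= 1: M-I =  4 → E
  i= 2: W-Q =  6 → G
  i= 3: W-U =  2 → C
  i= 4: H-D =  4 → E
  i= 5: M-R = 21 → V
  i= 6: O-V = 19 → T
  i= 7: E-T = 11 → L
  i= 8: B-O = 13 → N
  i= 9: F-B =  4 → E
  i=10: J-D =  6 → G
  i=11: Y-W =  2 → C
  i=12: C-Y =  4 → E
  i=13: J-O = 21 → V
  i=14: H-O = 19 → T
  i=15: F-U = 11 → L
  i=16: P-C = 13 → N
  i=17: X-T =  4 → E
  i=18: S-M =  6 → G
  i=19: Y-W =  2 → C
  i=20: M-I =  4 → E
  i=21: O-T = 21 → V
  i=22: I-P = 19 → T
  i=23: G-V = 11 → L
  i=24: O-B = 13 → N
  i=25: K-G =  4 → E
  i=26: H-B =  6 → G
  i=27: T-R =  2 → C
  i=28: D-Z =  4 → E
  i=29: Y-D = 21 → V
  i=30: N-U = 19 → T
  i=31: N-C = 11 → L
  i=32: F-S = 13 → N
  i=33: N-J =  4 → E
  i=34: Y-S =  6 → G
  i=35: C-A =  2 → C
  i=36: O-K =  4 → E
  i=37: F-K = 21 → V
  i=38: S-Z = 19 → T
  i=39: I-X = 11 → L
  i=40: F-S = 13 → N
  i=41: B-X =  4 → E
  i=42: E-Y =  6 → G
  i=43: U-S =  2 → C
  i=44: Q-M =  4 → E
  i=45: Y-D = 21 → V
  i=46: H-O = 19 → T
  shifts repeat with period 8: NEGCEVTL

NEGCEVTL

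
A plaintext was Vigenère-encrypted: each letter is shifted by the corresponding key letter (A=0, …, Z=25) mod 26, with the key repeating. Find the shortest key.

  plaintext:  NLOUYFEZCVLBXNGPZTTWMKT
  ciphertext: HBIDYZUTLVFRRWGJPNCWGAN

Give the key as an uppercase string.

  i= 0: H-N = 20 → U
  i= 1: B-L = 16 → Q
  i= 2: I-O = 20 → U
  i= 3: D-U =  9 → J
  i= 4: Y-Y =  0 → A
  i= 5: Z-F = 20 → U
  i= 6: U-E = 16 → Q
  i= 7: T-Z = 20 → U
  i= 8: L-C =  9 → J
  i= 9: V-V =  0 → A
  i=10: F-L = 20 → U
  i=11: R-B = 16 → Q
  i=12: R-X = 20 → U
  i=13: W-N =  9 → J
  i=14: G-G =  0 → A
  i=15: J-P = 20 → U
  i=16: P-Z = 16 → Q
  i=17: N-T = 20 → U
  i=18: C-T =  9 → J
  i=19: W-W =  0 → A
  i=20: G-M = 20 → U
  i=21: A-K = 16 → Q
  i=22: N-T = 20 → U
  shifts repeat with period 5: UQUJA

UQUJA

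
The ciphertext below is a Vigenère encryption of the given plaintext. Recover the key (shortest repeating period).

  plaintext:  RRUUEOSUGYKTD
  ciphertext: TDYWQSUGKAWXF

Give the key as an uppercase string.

  i= 0: T-R =  2 → C
  i= 1: D-R = 12 → M
  i= 2: Y-U =  4 → E
  i= 3: W-U =  2 → C
  i= 4: Q-E = 12 → M
  i= 5: S-O =  4 → E
  i= 6: U-S =  2 → C
  i= 7: G-U = 12 → M
  i= 8: K-G =  4 → E
  i= 9: A-Y =  2 → C
  i=10: W-K = 12 → M
  i=11: X-T =  4 → E
  i=12: F-D =  2 → C
  shifts repeat with period 3: CME

CME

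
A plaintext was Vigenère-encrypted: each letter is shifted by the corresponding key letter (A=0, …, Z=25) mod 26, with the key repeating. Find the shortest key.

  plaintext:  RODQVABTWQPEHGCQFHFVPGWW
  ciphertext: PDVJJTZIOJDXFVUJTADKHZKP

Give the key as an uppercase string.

  i= 0: P-R = 24 → Y
  i= 1: D-O = 15 → P
  i= 2: V-D = 18 → S
  i= 3: J-Q = 19 → T
  i= 4: J-V = 14 → O
  i= 5: T-A = 19 → T
  i= 6: Z-B = 24 → Y
  i= 7: I-T = 15 → P
  i= 8: O-W = 18 → S
  i= 9: J-Q = 19 → T
  i=10: D-P = 14 → O
  i=11: X-E = 19 → T
  i=12: F-H = 24 → Y
  i=13: V-G = 15 → P
  i=14: U-C = 18 → S
  i=15: J-Q = 19 → T
  i=16: T-F = 14 → O
  i=17: A-H = 19 → T
  i=18: D-F = 24 → Y
  i=19: K-V = 15 → P
  i=20: H-P = 18 → S
  i=21: Z-G = 19 → T
  i=22: K-W = 14 → O
  i=23: P-W = 19 → T
  shifts repeat with period 6: YPSTOT

YPSTOT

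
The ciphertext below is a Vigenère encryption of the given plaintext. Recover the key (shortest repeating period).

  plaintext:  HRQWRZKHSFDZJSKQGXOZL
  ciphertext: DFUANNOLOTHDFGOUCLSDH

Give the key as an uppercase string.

  i= 0: D-H = 22 → W
  i= 1: F-R = 14 → O
  i= 2: U-Q =  4 → E
  i= 3: A-W =  4 → E
  i= 4: N-R = 22 → W
  i= 5: N-Z = 14 → O
  i= 6: O-K =  4 → E
  i= 7: L-H =  4 → E
  i= 8: O-S = 22 → W
  i= 9: T-F = 14 → O
  i=10: H-D =  4 → E
  i=11: D-Z =  4 → E
  i=12: F-J = 22 → W
  i=13: G-S = 14 → O
  i=14: O-K =  4 → E
  i=15: U-Q =  4 → E
  i=16: C-G = 22 → W
  i=17: L-X = 14 → O
  i=18: S-O =  4 → E
  i=19: D-Z =  4 → E
  i=20: H-L = 22 → W
  shifts repeat with period 4: WOEE

WOEE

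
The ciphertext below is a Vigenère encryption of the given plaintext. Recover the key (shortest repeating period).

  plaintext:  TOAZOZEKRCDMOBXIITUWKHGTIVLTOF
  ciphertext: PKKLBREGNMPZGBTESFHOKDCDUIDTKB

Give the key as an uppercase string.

  i= 0: P-T = 22 → W
  i= 1: K-O = 22 → W
  i= 2: K-A = 10 → K
  i= 3: L-Z = 12 → M
  i= 4: B-O = 13 → N
  i= 5: R-Z = 18 → S
  i= 6: E-E =  0 → A
  i= 7: G-K = 22 → W
  i= 8: N-R = 22 → W
  i= 9: M-C = 10 → K
  i=10: P-D = 12 → M
  i=11: Z-M = 13 → N
  i=12: G-O = 18 → S
  i=13: B-B =  0 → A
  i=14: T-X = 22 → W
  i=15: E-I = 22 → W
  i=16: S-I = 10 → K
  i=17: F-T = 12 → M
  i=18: H-U = 13 → N
  i=19: O-W = 18 → S
  i=20: K-K =  0 → A
  i=21: D-H = 22 → W
  i=22: C-G = 22 → W
  i=23: D-T = 10 → K
  i=24: U-I = 12 → M
  i=25: I-V = 13 → N
  i=26: D-L = 18 → S
  i=27: T-T =  0 → A
  i=28: K-O = 22 → W
  i=29: B-F = 22 → W
  shifts repeat with period 7: WWKMNSA

WWKMNSA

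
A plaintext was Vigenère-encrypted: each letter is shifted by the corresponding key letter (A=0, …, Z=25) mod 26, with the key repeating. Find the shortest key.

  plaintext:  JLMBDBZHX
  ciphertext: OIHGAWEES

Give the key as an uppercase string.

  i= 0: O-J =  5 → F
  i= 1: I-L = 23 → X
  i= 2: H-M = 21 → V
  i= 3: G-B =  5 → F
  i= 4: A-D = 23 → X
  i= 5: W-B = 21 → V
  i= 6: E-Z =  5 → F
  i= 7: E-H = 23 → X
  i= 8: S-X = 21 → V
  shifts repeat with period 3: FXV

FXV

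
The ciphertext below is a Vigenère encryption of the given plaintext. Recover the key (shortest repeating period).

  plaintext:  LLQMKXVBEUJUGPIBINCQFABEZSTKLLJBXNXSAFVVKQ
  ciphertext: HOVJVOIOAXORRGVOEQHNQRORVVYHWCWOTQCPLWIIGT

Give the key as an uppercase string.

  i= 0: H-L = 22 → W
  i= 1: O-L =  3 → D
  i= 2: V-Q =  5 → F
  i= 3: J-M = 23 → X
  i= 4: V-K = 11 → L
  i= 5: O-X = 17 → R
  i= 6: I-V = 13 → N
  i= 7: O-B = 13 → N
  i= 8: A-E = 22 → W
  i= 9: X-U =  3 → D
  i=10: O-J =  5 → F
  i=11: R-U = 23 → X
  i=12: R-G = 11 → L
  i=13: G-P = 17 → R
  i=14: V-I = 13 → N
  i=15: O-B = 13 → N
  i=16: E-I = 22 → W
  i=17: Q-N =  3 → D
  i=18: H-C =  5 → F
  i=19: N-Q = 23 → X
  i=20: Q-F = 11 → L
  i=21: R-A = 17 → R
  i=22: O-B = 13 → N
  i=23: R-E = 13 → N
  i=24: V-Z = 22 → W
  i=25: V-S =  3 → D
  i=26: Y-T =  5 → F
  i=27: H-K = 23 → X
  i=28: W-L = 11 → L
  i=29: C-L = 17 → R
  i=30: W-J = 13 → N
  i=31: O-B = 13 → N
  i=32: T-X = 22 → W
  i=33: Q-N =  3 → D
  i=34: C-X =  5 → F
  i=35: P-S = 23 → X
  i=36: L-A = 11 → L
  i=37: W-F = 17 → R
  i=38: I-V = 13 → N
  i=39: I-V = 13 → N
  i=40: G-K = 22 → W
  i=41: T-Q =  3 → D
  shifts repeat with period 8: WDFXLRNN

WDFXLRNN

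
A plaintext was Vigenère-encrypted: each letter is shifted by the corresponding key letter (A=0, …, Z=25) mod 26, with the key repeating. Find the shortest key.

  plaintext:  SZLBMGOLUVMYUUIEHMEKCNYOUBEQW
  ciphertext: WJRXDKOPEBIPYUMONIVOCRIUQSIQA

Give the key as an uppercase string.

EKGWREA

  i= 0: W-S =  4 → E
  i= 1: J-Z = 10 → K
  i= 2: R-L =  6 → G
  i= 3: X-B = 22 → W
  i= 4: D-M = 17 → R
  i= 5: K-G =  4 → E
  i= 6: O-O =  0 → A
  i= 7: P-L =  4 → E
  i= 8: E-U = 10 → K
  i= 9: B-V =  6 → G
  i=10: I-M = 22 → W
  i=11: P-Y = 17 → R
  i=12: Y-U =  4 → E
  i=13: U-U =  0 → A
  i=14: M-I =  4 → E
  i=15: O-E = 10 → K
  i=16: N-H =  6 → G
  i=17: I-M = 22 → W
  i=18: V-E = 17 → R
  i=19: O-K =  4 → E
  i=20: C-C =  0 → A
  i=21: R-N =  4 → E
  i=22: I-Y = 10 → K
  i=23: U-O =  6 → G
  i=24: Q-U = 22 → W
  i=25: S-B = 17 → R
  i=26: I-E =  4 → E
  i=27: Q-Q =  0 → A
  i=28: A-W =  4 → E
  shifts repeat with period 7: EKGWREA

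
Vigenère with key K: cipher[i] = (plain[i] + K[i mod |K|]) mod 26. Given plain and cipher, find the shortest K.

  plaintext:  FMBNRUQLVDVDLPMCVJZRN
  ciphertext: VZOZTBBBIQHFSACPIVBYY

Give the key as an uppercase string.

QNNMCHL

  i= 0: V-F = 16 → Q
  i= 1: Z-M = 13 → N
  i= 2: O-B = 13 → N
  i= 3: Z-N = 12 → M
  i= 4: T-R =  2 → C
  i= 5: B-U =  7 → H
  i= 6: B-Q = 11 → L
  i= 7: B-L = 16 → Q
  i= 8: I-V = 13 → N
  i= 9: Q-D = 13 → N
  i=10: H-V = 12 → M
  i=11: F-D =  2 → C
  i=12: S-L =  7 → H
  i=13: A-P = 11 → L
  i=14: C-M = 16 → Q
  i=15: P-C = 13 → N
  i=16: I-V = 13 → N
  i=17: V-J = 12 → M
  i=18: B-Z =  2 → C
  i=19: Y-R =  7 → H
  i=20: Y-N = 11 → L
  shifts repeat with period 7: QNNMCHL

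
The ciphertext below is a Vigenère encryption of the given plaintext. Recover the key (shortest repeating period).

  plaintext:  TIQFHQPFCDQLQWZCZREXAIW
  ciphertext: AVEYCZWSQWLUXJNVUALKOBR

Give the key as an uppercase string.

  i= 0: A-T =  7 → H
  i= 1: V-I = 13 → N
  i= 2: E-Q = 14 → O
  i= 3: Y-F = 19 → T
  i= 4: C-H = 21 → V
  i= 5: Z-Q =  9 → J
  i= 6: W-P =  7 → H
  i= 7: S-F = 13 → N
  i= 8: Q-C = 14 → O
  i= 9: W-D = 19 → T
  i=10: L-Q = 21 → V
  i=11: U-L =  9 → J
  i=12: X-Q =  7 → H
  i=13: J-W = 13 → N
  i=14: N-Z = 14 → O
  i=15: V-C = 19 → T
  i=16: U-Z = 21 → V
  i=17: A-R =  9 → J
  i=18: L-E =  7 → H
  i=19: K-X = 13 → N
  i=20: O-A = 14 → O
  i=21: B-I = 19 → T
  i=22: R-W = 21 → V
  shifts repeat with period 6: HNOTVJ

HNOTVJ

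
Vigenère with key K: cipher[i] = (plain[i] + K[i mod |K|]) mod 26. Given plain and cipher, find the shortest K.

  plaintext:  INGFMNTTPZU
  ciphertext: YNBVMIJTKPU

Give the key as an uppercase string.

QAV

  i= 0: Y-I = 16 → Q
  i= 1: N-N =  0 → A
  i= 2: B-G = 21 → V
  i= 3: V-F = 16 → Q
  i= 4: M-M =  0 → A
  i= 5: I-N = 21 → V
  i= 6: J-T = 16 → Q
  i= 7: T-T =  0 → A
  i= 8: K-P = 21 → V
  i= 9: P-Z = 16 → Q
  i=10: U-U =  0 → A
  shifts repeat with period 3: QAV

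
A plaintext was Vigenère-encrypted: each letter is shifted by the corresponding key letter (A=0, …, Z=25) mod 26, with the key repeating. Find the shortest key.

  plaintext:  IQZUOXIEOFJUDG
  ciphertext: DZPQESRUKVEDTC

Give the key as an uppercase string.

VJQWQ

  i= 0: D-I = 21 → V
  i= 1: Z-Q =  9 → J
  i= 2: P-Z = 16 → Q
  i= 3: Q-U = 22 → W
  i= 4: E-O = 16 → Q
  i= 5: S-X = 21 → V
  i= 6: R-I =  9 → J
  i= 7: U-E = 16 → Q
  i= 8: K-O = 22 → W
  i= 9: V-F = 16 → Q
  i=10: E-J = 21 → V
  i=11: D-U =  9 → J
  i=12: T-D = 16 → Q
  i=13: C-G = 22 → W
  shifts repeat with period 5: VJQWQ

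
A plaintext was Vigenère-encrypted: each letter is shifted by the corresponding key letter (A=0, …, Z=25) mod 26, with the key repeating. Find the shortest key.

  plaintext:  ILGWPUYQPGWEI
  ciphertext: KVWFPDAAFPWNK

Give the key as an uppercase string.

CKQJAJ

  i= 0: K-I =  2 → C
  i= 1: V-L = 10 → K
  i= 2: W-G = 16 → Q
  i= 3: F-W =  9 → J
  i= 4: P-P =  0 → A
  i= 5: D-U =  9 → J
  i= 6: A-Y =  2 → C
  i= 7: A-Q = 10 → K
  i= 8: F-P = 16 → Q
  i= 9: P-G =  9 → J
  i=10: W-W =  0 → A
  i=11: N-E =  9 → J
  i=12: K-I =  2 → C
  shifts repeat with period 6: CKQJAJ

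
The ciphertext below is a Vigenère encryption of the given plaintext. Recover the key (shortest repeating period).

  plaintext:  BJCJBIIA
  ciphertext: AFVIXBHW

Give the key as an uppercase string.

  i= 0: A-B = 25 → Z
  i= 1: F-J = 22 → W
  i= 2: V-C = 19 → T
  i= 3: I-J = 25 → Z
  i= 4: X-B = 22 → W
  i= 5: B-I = 19 → T
  i= 6: H-I = 25 → Z
  i= 7: W-A = 22 → W
  shifts repeat with period 3: ZWT

ZWT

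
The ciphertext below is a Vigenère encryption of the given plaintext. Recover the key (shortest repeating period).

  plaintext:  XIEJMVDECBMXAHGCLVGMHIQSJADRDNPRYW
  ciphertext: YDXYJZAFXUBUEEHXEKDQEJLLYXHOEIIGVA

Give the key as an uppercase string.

  i= 0: Y-X =  1 → B
  i= 1: D-I = 21 → V
  i= 2: X-E = 19 → T
  i= 3: Y-J = 15 → P
  i= 4: J-M = 23 → X
  i= 5: Z-V =  4 → E
  i= 6: A-D = 23 → X
  i= 7: F-E =  1 → B
  i= 8: X-C = 21 → V
  i= 9: U-B = 19 → T
  i=10: B-M = 15 → P
  i=11: U-X = 23 → X
  i=12: E-A =  4 → E
  i=13: E-H = 23 → X
  i=14: H-G =  1 → B
  i=15: X-C = 21 → V
  i=16: E-L = 19 → T
  i=17: K-V = 15 → P
  i=18: D-G = 23 → X
  i=19: Q-M =  4 → E
  i=20: E-H = 23 → X
  i=21: J-I =  1 → B
  i=22: L-Q = 21 → V
  i=23: L-S = 19 → T
  i=24: Y-J = 15 → P
  i=25: X-A = 23 → X
  i=26: H-D =  4 → E
  i=27: O-R = 23 → X
  i=28: E-D =  1 → B
  i=29: I-N = 21 → V
  i=30: I-P = 19 → T
  i=31: G-R = 15 → P
  i=32: V-Y = 23 → X
  i=33: A-W =  4 → E
  shifts repeat with period 7: BVTPXEX

BVTPXEX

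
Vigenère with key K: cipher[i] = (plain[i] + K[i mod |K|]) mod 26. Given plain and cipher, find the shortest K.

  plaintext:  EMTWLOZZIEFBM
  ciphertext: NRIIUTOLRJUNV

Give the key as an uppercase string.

  i= 0: N-E =  9 → J
  i= 1: R-M =  5 → F
  i= 2: I-T = 15 → P
  i= 3: I-W = 12 → M
  i= 4: U-L =  9 → J
  i= 5: T-O =  5 → F
  i= 6: O-Z = 15 → P
  i= 7: L-Z = 12 → M
  i= 8: R-I =  9 → J
  i= 9: J-E =  5 → F
  i=10: U-F = 15 → P
  i=11: N-B = 12 → M
  i=12: V-M =  9 → J
  shifts repeat with period 4: JFPM

JFPM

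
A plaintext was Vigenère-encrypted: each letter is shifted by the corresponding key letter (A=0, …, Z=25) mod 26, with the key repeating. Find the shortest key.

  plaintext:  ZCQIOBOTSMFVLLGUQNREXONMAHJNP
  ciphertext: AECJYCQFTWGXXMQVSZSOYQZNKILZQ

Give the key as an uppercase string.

BCMBK

  i= 0: A-Z =  1 → B
  i= 1: E-C =  2 → C
  i= 2: C-Q = 12 → M
  i= 3: J-I =  1 → B
  i= 4: Y-O = 10 → K
  i= 5: C-B =  1 → B
  i= 6: Q-O =  2 → C
  i= 7: F-T = 12 → M
  i= 8: T-S =  1 → B
  i= 9: W-M = 10 → K
  i=10: G-F =  1 → B
  i=11: X-V =  2 → C
  i=12: X-L = 12 → M
  i=13: M-L =  1 → B
  i=14: Q-G = 10 → K
  i=15: V-U =  1 → B
  i=16: S-Q =  2 → C
  i=17: Z-N = 12 → M
  i=18: S-R =  1 → B
  i=19: O-E = 10 → K
  i=20: Y-X =  1 → B
  i=21: Q-O =  2 → C
  i=22: Z-N = 12 → M
  i=23: N-M =  1 → B
  i=24: K-A = 10 → K
  i=25: I-H =  1 → B
  i=26: L-J =  2 → C
  i=27: Z-N = 12 → M
  i=28: Q-P =  1 → B
  shifts repeat with period 5: BCMBK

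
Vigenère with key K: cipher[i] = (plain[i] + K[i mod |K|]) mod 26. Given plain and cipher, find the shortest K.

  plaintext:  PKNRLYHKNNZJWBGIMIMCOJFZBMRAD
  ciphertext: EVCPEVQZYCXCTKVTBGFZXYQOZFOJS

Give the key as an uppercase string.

  i= 0: E-P = 15 → P
  i= 1: V-K = 11 → L
  i= 2: C-N = 15 → P
  i= 3: P-R = 24 → Y
  i= 4: E-L = 19 → T
  i= 5: V-Y = 23 → X
  i= 6: Q-H =  9 → J
  i= 7: Z-K = 15 → P
  i= 8: Y-N = 11 → L
  i= 9: C-N = 15 → P
  i=10: X-Z = 24 → Y
  i=11: C-J = 19 → T
  i=12: T-W = 23 → X
  i=13: K-B =  9 → J
  i=14: V-G = 15 → P
  i=15: T-I = 11 → L
  i=16: B-M = 15 → P
  i=17: G-I = 24 → Y
  i=18: F-M = 19 → T
  i=19: Z-C = 23 → X
  i=20: X-O =  9 → J
  i=21: Y-J = 15 → P
  i=22: Q-F = 11 → L
  i=23: O-Z = 15 → P
  i=24: Z-B = 24 → Y
  i=25: F-M = 19 → T
  i=26: O-R = 23 → X
  i=27: J-A =  9 → J
  i=28: S-D = 15 → P
  shifts repeat with period 7: PLPYTXJ

PLPYTXJ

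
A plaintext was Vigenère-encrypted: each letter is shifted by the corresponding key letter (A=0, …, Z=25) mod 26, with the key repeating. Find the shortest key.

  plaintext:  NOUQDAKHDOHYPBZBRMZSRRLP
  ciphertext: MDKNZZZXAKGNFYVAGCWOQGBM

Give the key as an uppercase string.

ZPQXW

  i= 0: M-N = 25 → Z
  i= 1: D-O = 15 → P
  i= 2: K-U = 16 → Q
  i= 3: N-Q = 23 → X
  i= 4: Z-D = 22 → W
  i= 5: Z-A = 25 → Z
  i= 6: Z-K = 15 → P
  i= 7: X-H = 16 → Q
  i= 8: A-D = 23 → X
  i= 9: K-O = 22 → W
  i=10: G-H = 25 → Z
  i=11: N-Y = 15 → P
  i=12: F-P = 16 → Q
  i=13: Y-B = 23 → X
  i=14: V-Z = 22 → W
  i=15: A-B = 25 → Z
  i=16: G-R = 15 → P
  i=17: C-M = 16 → Q
  i=18: W-Z = 23 → X
  i=19: O-S = 22 → W
  i=20: Q-R = 25 → Z
  i=21: G-R = 15 → P
  i=22: B-L = 16 → Q
  i=23: M-P = 23 → X
  shifts repeat with period 5: ZPQXW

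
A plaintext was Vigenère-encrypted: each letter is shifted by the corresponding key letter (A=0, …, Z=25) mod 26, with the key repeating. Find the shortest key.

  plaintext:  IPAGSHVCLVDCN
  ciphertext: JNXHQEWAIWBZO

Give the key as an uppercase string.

  i= 0: J-I =  1 → B
  i= 1: N-P = 24 → Y
  i= 2: X-A = 23 → X
  i= 3: H-G =  1 → B
  i= 4: Q-S = 24 → Y
  i= 5: E-H = 23 → X
  i= 6: W-V =  1 → B
  i= 7: A-C = 24 → Y
  i= 8: I-L = 23 → X
  i= 9: W-V =  1 → B
  i=10: B-D = 24 → Y
  i=11: Z-C = 23 → X
  i=12: O-N =  1 → B
  shifts repeat with period 3: BYX

BYX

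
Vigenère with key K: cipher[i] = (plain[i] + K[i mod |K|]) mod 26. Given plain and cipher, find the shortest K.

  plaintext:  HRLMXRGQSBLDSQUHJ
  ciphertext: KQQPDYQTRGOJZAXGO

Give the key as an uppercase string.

DZFDGHK

  i= 0: K-H =  3 → D
  i= 1: Q-R = 25 → Z
  i= 2: Q-L =  5 → F
  i= 3: P-M =  3 → D
  i= 4: D-X =  6 → G
  i= 5: Y-R =  7 → H
  i= 6: Q-G = 10 → K
  i= 7: T-Q =  3 → D
  i= 8: R-S = 25 → Z
  i= 9: G-B =  5 → F
  i=10: O-L =  3 → D
  i=11: J-D =  6 → G
  i=12: Z-S =  7 → H
  i=13: A-Q = 10 → K
  i=14: X-U =  3 → D
  i=15: G-H = 25 → Z
  i=16: O-J =  5 → F
  shifts repeat with period 7: DZFDGHK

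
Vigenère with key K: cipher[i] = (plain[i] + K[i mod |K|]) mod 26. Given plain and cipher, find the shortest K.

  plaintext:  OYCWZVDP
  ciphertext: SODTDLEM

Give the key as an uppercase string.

  i= 0: S-O =  4 → E
  i= 1: O-Y = 16 → Q
  i= 2: D-C =  1 → B
  i= 3: T-W = 23 → X
  i= 4: D-Z =  4 → E
  i= 5: L-V = 16 → Q
  i= 6: E-D =  1 → B
  i= 7: M-P = 23 → X
  shifts repeat with period 4: EQBX

EQBX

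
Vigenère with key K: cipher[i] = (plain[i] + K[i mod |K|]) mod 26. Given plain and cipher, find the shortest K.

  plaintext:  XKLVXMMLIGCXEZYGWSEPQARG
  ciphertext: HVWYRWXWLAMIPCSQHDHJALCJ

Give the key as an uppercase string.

KLLDU

  i= 0: H-X = 10 → K
  i= 1: V-K = 11 → L
  i= 2: W-L = 11 → L
  i= 3: Y-V =  3 → D
  i= 4: R-X = 20 → U
  i= 5: W-M = 10 → K
  i= 6: X-M = 11 → L
  i= 7: W-L = 11 → L
  i= 8: L-I =  3 → D
  i= 9: A-G = 20 → U
  i=10: M-C = 10 → K
  i=11: I-X = 11 → L
  i=12: P-E = 11 → L
  i=13: C-Z =  3 → D
  i=14: S-Y = 20 → U
  i=15: Q-G = 10 → K
  i=16: H-W = 11 → L
  i=17: D-S = 11 → L
  i=18: H-E =  3 → D
  i=19: J-P = 20 → U
  i=20: A-Q = 10 → K
  i=21: L-A = 11 → L
  i=22: C-R = 11 → L
  i=23: J-G =  3 → D
  shifts repeat with period 5: KLLDU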